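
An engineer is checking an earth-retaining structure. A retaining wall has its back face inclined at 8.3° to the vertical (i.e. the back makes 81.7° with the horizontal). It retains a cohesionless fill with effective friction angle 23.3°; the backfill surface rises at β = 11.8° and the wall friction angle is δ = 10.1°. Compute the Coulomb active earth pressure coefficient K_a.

K_a = sin²(α+φ) / [sin²α · sin(α−δ) · (1 + √{sin(φ+δ)sin(φ−β) / (sin(α−δ)sin(α+β))})²].
With α = 81.7°, φ = 23.3°, δ = 10.1°, β = 11.8°: K_a = 0.5589.

0.559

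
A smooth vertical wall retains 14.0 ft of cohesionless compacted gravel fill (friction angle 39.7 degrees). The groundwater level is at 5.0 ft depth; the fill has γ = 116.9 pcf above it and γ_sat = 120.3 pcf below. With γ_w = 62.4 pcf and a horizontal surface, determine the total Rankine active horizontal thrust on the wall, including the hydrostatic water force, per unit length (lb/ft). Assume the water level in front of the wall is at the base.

4530 lb/ft

K_a = tan²(45° − φ/2) = 0.2204.
γ' = 120.3 − 62.4 = 57.90 pcf. Depth below WT = 9.0 ft.
σ'_h at WT = K_a γ d_w = 128.8 psf; at base = 128.8 + K_a γ' × 9.0 = 243.7 psf.
P₁ (0–5.0 ft) = ½×128.8×5.0 = 322.1. P₂ (5.0–14.0 ft) = ½(128.8+243.7)×9.0 = 1676.
P_w = ½ γ_w h₂² = 0.5×62.4×9.0² = 2527. Total = 322.1+1676+2527 = 4526 lb/ft.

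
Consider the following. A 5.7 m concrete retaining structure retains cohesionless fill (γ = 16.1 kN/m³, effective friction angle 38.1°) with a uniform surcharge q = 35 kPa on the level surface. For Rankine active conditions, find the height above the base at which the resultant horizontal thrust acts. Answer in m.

K_a = 0.2368.
Triangular part P₁ = ½K_aγH² = 61.94 at H/3 = 1.900 m; rectangular part P₂ = K_a q H = 47.25 at H/2 = 2.850 m.
ȳ = (P₁·1.900 + P₂·2.850)/(P₁+P₂) = 2.311 m.

2.31 m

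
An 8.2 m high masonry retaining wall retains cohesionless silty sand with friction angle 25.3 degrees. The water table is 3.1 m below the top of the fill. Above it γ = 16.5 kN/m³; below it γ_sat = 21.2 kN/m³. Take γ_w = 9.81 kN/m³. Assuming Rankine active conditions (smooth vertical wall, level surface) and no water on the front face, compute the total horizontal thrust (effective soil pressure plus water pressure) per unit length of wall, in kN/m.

K_a = tan²(45° − φ/2) = 0.4012.
γ' = 21.2 − 9.81 = 11.39 kN/m³. Depth below WT = 5.1 m.
σ'_h at WT = K_a γ d_w = 20.52 kPa; at base = 20.52 + K_a γ' × 5.1 = 43.83 kPa.
P₁ (0–3.1 m) = ½×20.52×3.1 = 31.81. P₂ (3.1–8.2 m) = ½(20.52+43.83)×5.1 = 164.1.
P_w = ½ γ_w h₂² = 0.5×9.81×5.1² = 127.6. Total = 31.81+164.1+127.6 = 323.5 kN/m.

323 kN/m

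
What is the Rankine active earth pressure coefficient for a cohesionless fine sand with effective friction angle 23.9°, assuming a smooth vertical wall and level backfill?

K_a = tan²(45° − φ/2) = tan²(33.05°) = 0.4233.

0.423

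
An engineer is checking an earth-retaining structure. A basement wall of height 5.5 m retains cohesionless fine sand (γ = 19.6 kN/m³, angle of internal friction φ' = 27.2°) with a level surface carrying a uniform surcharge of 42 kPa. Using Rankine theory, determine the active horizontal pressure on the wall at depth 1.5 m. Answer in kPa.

K_a = (1 − sin φ)/(1 + sin φ) = 0.3726.
σ_v = γz + q = 19.6 × 1.5 + 42 = 71.40 kPa.
σ_h = K_a σ_v = 0.3726 × 71.40 = 26.60 kPa.

26.6 kPa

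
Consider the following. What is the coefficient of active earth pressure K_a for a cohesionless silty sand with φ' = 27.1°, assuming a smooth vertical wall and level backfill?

K_a = tan²(45° − φ/2) = tan²(31.45°) = 0.3741.

0.374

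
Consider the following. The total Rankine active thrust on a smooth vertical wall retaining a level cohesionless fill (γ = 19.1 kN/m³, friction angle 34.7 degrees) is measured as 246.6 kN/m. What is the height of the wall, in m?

9.70 m

K_a = 0.2745. P_a = ½ K_a γ H² ⇒ H = √(2P_a/(K_a γ)).
H = √(2×246.6/(0.2745×19.1)) = 9.699 m.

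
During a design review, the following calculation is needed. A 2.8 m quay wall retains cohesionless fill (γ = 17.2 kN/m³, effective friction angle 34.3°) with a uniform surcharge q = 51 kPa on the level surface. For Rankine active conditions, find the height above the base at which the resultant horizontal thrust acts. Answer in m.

K_a = 0.2792.
Triangular part P₁ = ½K_aγH² = 18.82 at H/3 = 0.9333 m; rectangular part P₂ = K_a q H = 39.86 at H/2 = 1.400 m.
ȳ = (P₁·0.9333 + P₂·1.400)/(P₁+P₂) = 1.250 m.

1.25 m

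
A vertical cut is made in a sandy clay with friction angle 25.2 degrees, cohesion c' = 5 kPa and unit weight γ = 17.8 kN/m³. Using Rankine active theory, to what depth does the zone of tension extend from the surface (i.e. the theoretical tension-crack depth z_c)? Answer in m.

0.885 m

K_a = tan²(45° − 25.2°/2) = 0.4027; √K_a = 0.6346.
The active pressure is zero where K_a γ z = 2c√K_a, so z_c = 2c/(γ√K_a) = 2×5/(17.8×0.6346) = 0.8853 m.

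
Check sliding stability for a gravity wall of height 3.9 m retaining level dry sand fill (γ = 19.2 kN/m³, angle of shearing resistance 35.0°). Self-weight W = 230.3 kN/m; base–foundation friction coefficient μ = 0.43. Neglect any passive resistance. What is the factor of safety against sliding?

2.50

K_a = tan²(45° − 35.0°/2) = 0.2710.
P_a = ½K_aγH² = 0.5×0.2710×19.2×3.9² = 39.57 kN/m, acting at H/3 = 1.300 m above the base.
FS_sliding = μW / P_a = 0.43×230.3 / 39.57 = 2.503.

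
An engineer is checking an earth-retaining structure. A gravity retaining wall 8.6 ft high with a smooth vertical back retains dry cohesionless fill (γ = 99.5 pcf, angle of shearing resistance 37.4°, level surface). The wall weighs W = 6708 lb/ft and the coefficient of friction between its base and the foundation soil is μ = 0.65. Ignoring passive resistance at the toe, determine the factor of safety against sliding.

K_a = tan²(45° − 37.4°/2) = 0.2443.
P_a = ½K_aγH² = 0.5×0.2443×99.5×8.6² = 898.8 lb/ft, acting at H/3 = 2.867 ft above the base.
FS_sliding = μW / P_a = 0.65×6708 / 898.8 = 4.851.

4.85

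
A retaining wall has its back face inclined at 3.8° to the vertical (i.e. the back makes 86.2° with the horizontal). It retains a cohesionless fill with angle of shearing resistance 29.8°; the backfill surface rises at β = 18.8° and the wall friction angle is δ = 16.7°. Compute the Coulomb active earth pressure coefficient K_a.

K_a = sin²(α+φ) / [sin²α · sin(α−δ) · (1 + √{sin(φ+δ)sin(φ−β) / (sin(α−δ)sin(α+β))})²].
With α = 86.2°, φ = 29.8°, δ = 16.7°, β = 18.8°: K_a = 0.4476.

0.448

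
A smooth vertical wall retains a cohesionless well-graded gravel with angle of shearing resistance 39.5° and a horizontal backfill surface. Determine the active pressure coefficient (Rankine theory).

0.222

K_a = (1 − sin φ)/(1 + sin φ) = (1 − sin 39.5°)/(1 + sin 39.5°) = 0.2224.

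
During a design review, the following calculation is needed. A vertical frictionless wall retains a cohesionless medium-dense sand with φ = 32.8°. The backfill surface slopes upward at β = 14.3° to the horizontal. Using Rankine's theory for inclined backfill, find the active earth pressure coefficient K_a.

K_a = cos β · (cos β − √(cos²β − cos²φ)) / (cos β + √(cos²β − cos²φ)).
cos β = 0.9690, cos φ = 0.8406, √(cos²β − cos²φ) = 0.4821.
K_a = 0.9690 × (0.9690 − 0.4821)/(0.9690 + 0.4821) = 0.3251.

0.325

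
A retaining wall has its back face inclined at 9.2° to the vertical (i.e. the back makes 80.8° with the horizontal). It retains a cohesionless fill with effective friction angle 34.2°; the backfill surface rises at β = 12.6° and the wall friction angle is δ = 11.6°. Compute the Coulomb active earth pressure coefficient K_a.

0.384

K_a = sin²(α+φ) / [sin²α · sin(α−δ) · (1 + √{sin(φ+δ)sin(φ−β) / (sin(α−δ)sin(α+β))})²].
With α = 80.8°, φ = 34.2°, δ = 11.6°, β = 12.6°: K_a = 0.3843.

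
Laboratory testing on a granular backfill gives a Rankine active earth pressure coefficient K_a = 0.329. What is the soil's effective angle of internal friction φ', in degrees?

K_a = tan²(45° − φ/2) ⇒ 45° − φ/2 = arctan(√0.329) = 29.84°.
φ = 2(45° − 29.84°) = 30.32°.

30.3°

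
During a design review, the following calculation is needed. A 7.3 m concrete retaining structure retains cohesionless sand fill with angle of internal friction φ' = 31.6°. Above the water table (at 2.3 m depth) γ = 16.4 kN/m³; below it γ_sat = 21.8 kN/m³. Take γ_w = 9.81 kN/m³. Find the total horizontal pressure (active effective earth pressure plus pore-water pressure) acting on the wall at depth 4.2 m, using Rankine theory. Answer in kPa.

37.5 kPa

K_a = (1 − sin φ)/(1 + sin φ) = 0.3123.
γ' = 21.8 − 9.81 = 11.99 kN/m³.
Effective vertical stress at 4.2 m: σ'_v = 16.4×2.3 + 11.99×1.90 = 60.50 kPa.
σ'_h = K_a σ'_v = 0.3123 × 60.50 = 18.90 kPa; u = γ_w × 1.90 = 18.64 kPa.
Total σ_h = 18.90 + 18.64 = 37.54 kPa.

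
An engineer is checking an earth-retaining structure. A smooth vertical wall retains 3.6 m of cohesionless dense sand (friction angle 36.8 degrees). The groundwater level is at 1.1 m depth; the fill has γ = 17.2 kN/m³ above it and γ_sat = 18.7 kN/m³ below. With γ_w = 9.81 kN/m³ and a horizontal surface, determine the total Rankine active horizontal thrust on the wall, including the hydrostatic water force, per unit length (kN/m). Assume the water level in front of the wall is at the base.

K_a = tan²(45° − φ/2) = 0.2508.
γ' = 18.7 − 9.81 = 8.890 kN/m³. Depth below WT = 2.5 m.
σ'_h at WT = K_a γ d_w = 4.744 kPa; at base = 4.744 + K_a γ' × 2.5 = 10.32 kPa.
P₁ (0–1.1 m) = ½×4.744×1.1 = 2.609. P₂ (1.1–3.6 m) = ½(4.744+10.32)×2.5 = 18.83.
P_w = ½ γ_w h₂² = 0.5×9.81×2.5² = 30.66. Total = 2.609+18.83+30.66 = 52.09 kN/m.

52.1 kN/m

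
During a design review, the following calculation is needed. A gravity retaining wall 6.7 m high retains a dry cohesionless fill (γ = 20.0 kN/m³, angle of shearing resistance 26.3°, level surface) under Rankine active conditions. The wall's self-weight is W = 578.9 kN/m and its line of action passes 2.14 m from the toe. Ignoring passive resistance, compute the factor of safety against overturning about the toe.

K_a = tan²(45° − 26.3°/2) = 0.3859.
P_a = ½K_aγH² = 0.5×0.3859×20.0×6.7² = 173.2 kN/m, acting at H/3 = 2.233 m above the base.
Overturning moment M_o = P_a × H/3 = 173.2 × 2.233 = 386.9.
Resisting moment M_r = W × 2.14 = 578.9 × 2.14 = 1239.
FS_overturning = M_r/M_o = 1239/386.9 = 3.202.

3.20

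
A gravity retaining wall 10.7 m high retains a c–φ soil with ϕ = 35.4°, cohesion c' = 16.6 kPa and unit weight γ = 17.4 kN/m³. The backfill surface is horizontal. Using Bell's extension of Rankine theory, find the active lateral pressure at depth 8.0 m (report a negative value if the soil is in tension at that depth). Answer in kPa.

19.9 kPa

K_a = (1 − sin φ)/(1 + sin φ) = 0.2664.
σ_a = K_a γ z − 2c√K_a = 0.2664×17.4×8.0 − 2×16.6×0.5161 = 19.95 kPa.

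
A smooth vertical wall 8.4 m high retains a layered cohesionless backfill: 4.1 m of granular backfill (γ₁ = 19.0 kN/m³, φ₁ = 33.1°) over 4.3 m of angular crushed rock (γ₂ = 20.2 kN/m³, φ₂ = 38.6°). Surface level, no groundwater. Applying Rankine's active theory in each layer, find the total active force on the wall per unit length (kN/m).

168 kN/m

K_a1 = tan²(45°−33.1°/2) = 0.2936; K_a2 = tan²(45°−38.6°/2) = 0.2316.
Layer 1: σ at base = K_a1 γ₁ h₁ = 22.87 kPa; P₁ = ½×22.87×4.1 = 46.88.
Layer 2: σ_v at top = γ₁h₁ = 77.90; σ_h top = K_a2×77.90 = 18.04; σ_h base = K_a2×(77.90+20.2×4.3) = 38.16.
P₂ = ½(18.04+38.16)×4.3 = 120.8. Total P_a = 46.88+120.8 = 167.7 kN/m.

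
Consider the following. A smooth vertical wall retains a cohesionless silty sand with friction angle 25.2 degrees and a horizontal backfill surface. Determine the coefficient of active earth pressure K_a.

0.403

K_a = (1 − sin φ)/(1 + sin φ) = (1 − sin 25.2°)/(1 + sin 25.2°) = 0.4027.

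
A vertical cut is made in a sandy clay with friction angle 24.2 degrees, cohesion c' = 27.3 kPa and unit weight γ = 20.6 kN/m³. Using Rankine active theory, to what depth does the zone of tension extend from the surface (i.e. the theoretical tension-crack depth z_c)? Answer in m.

K_a = tan²(45° − 24.2°/2) = 0.4185; √K_a = 0.6469.
The active pressure is zero where K_a γ z = 2c√K_a, so z_c = 2c/(γ√K_a) = 2×27.3/(20.6×0.6469) = 4.097 m.

4.10 m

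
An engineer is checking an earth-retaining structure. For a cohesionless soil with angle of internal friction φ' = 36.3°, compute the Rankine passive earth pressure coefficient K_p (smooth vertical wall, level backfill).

3.90

K_p = (1 + sin φ)/(1 − sin φ) = tan²(45° + 36.3°/2) = 3.902.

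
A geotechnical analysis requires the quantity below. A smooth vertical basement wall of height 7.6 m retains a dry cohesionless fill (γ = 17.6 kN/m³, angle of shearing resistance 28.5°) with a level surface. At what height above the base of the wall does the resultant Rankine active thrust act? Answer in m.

K_a = 0.3540.
The pressure distribution is triangular, so the resultant acts at H/3 above the base = 7.6/3 = 2.533 m.

2.53 m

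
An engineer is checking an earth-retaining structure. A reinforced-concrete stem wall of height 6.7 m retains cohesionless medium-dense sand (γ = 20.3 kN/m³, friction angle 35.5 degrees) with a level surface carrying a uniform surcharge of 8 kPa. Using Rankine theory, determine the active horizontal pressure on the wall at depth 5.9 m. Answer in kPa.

33.9 kPa

K_a = (1 − sin φ)/(1 + sin φ) = 0.2653.
σ_v = γz + q = 20.3 × 5.9 + 8 = 127.8 kPa.
σ_h = K_a σ_v = 0.2653 × 127.8 = 33.89 kPa.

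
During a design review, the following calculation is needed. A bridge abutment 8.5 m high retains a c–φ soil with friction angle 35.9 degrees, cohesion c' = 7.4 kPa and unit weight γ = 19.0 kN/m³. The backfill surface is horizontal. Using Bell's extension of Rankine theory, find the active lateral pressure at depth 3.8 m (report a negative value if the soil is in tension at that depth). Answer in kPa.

11.3 kPa

K_a = (1 − sin φ)/(1 + sin φ) = 0.2607.
σ_a = K_a γ z − 2c√K_a = 0.2607×19.0×3.8 − 2×7.4×0.5106 = 11.27 kPa.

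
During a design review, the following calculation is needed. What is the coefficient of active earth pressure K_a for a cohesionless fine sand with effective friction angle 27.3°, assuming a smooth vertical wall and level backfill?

K_a = tan²(45° − φ/2) = tan²(31.35°) = 0.3711.

0.371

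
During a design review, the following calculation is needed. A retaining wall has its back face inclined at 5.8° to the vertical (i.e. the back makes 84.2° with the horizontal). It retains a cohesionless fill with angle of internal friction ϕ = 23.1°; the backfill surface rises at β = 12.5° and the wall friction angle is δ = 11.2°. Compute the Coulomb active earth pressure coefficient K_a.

K_a = sin²(α+φ) / [sin²α · sin(α−δ) · (1 + √{sin(φ+δ)sin(φ−β) / (sin(α−δ)sin(α+β))})²].
With α = 84.2°, φ = 23.1°, δ = 11.2°, β = 12.5°: K_a = 0.5441.

0.544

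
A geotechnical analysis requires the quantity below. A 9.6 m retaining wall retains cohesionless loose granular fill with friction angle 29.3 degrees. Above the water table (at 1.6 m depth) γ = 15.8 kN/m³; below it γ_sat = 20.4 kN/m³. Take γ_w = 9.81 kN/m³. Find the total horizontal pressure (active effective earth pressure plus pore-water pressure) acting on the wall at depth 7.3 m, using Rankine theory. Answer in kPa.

85.3 kPa

K_a = (1 − sin φ)/(1 + sin φ) = 0.3428.
γ' = 20.4 − 9.81 = 10.59 kN/m³.
Effective vertical stress at 7.3 m: σ'_v = 15.8×1.6 + 10.59×5.70 = 85.64 kPa.
σ'_h = K_a σ'_v = 0.3428 × 85.64 = 29.36 kPa; u = γ_w × 5.70 = 55.92 kPa.
Total σ_h = 29.36 + 55.92 = 85.28 kPa.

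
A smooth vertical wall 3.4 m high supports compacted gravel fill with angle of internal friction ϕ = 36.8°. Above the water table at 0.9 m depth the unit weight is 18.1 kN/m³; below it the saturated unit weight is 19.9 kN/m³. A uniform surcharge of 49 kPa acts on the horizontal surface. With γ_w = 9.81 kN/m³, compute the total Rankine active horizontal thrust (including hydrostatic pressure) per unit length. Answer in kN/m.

92.4 kN/m

K_a = tan²(45° − φ/2) = 0.2508.
γ' = 19.9 − 9.81 = 10.09 kN/m³. h₂ = H − d_w = 2.5 m.
σ'_h: at surface K_a·q = 12.29; at WT K_a(q+γd_w) = 16.37; at base K_a(q+γd_w+γ'h₂) = 22.70 kPa.
P₁ = ½(12.29+16.37)×0.9 = 12.90; P₂ = ½(16.37+22.70)×2.5 = 48.84; P_w = ½γ_w h₂² = 30.66.
Total = 12.90+48.84+30.66 = 92.39 kN/m.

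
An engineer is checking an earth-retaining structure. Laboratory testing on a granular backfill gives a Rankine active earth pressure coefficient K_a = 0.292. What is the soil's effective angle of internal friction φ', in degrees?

K_a = tan²(45° − φ/2) ⇒ 45° − φ/2 = arctan(√0.292) = 28.39°.
φ = 2(45° − 28.39°) = 33.23°.

33.2°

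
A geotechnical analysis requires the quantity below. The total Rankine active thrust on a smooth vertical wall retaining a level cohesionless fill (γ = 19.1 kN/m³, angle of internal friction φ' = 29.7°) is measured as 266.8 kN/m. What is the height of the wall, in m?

K_a = 0.3374. P_a = ½ K_a γ H² ⇒ H = √(2P_a/(K_a γ)).
H = √(2×266.8/(0.3374×19.1)) = 9.100 m.

9.10 m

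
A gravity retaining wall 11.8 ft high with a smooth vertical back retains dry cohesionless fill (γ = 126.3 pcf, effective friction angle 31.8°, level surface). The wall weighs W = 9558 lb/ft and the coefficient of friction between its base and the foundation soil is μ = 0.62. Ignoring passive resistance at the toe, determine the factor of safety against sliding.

K_a = tan²(45° − 31.8°/2) = 0.3098.
P_a = ½K_aγH² = 0.5×0.3098×126.3×11.8² = 2724 lb/ft, acting at H/3 = 3.933 ft above the base.
FS_sliding = μW / P_a = 0.62×9558 / 2724 = 2.175.

2.18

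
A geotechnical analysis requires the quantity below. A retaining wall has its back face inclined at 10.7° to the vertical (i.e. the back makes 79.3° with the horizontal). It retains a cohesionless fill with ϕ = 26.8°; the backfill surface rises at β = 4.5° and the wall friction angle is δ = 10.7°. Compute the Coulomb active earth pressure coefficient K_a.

0.457

K_a = sin²(α+φ) / [sin²α · sin(α−δ) · (1 + √{sin(φ+δ)sin(φ−β) / (sin(α−δ)sin(α+β))})²].
With α = 79.3°, φ = 26.8°, δ = 10.7°, β = 4.5°: K_a = 0.4566.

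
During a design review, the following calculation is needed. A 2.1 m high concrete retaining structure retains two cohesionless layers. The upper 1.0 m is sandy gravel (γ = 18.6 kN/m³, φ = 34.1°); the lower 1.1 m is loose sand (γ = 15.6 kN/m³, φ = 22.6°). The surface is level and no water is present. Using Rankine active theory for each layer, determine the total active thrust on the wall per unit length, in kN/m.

15.9 kN/m

K_a1 = tan²(45°−34.1°/2) = 0.2815; K_a2 = tan²(45°−22.6°/2) = 0.4448.
Layer 1: σ at base = K_a1 γ₁ h₁ = 5.236 kPa; P₁ = ½×5.236×1.0 = 2.618.
Layer 2: σ_v at top = γ₁h₁ = 18.60; σ_h top = K_a2×18.60 = 8.273; σ_h base = K_a2×(18.60+15.6×1.1) = 15.91.
P₂ = ½(8.273+15.91)×1.1 = 13.30. Total P_a = 2.618+13.30 = 15.92 kN/m.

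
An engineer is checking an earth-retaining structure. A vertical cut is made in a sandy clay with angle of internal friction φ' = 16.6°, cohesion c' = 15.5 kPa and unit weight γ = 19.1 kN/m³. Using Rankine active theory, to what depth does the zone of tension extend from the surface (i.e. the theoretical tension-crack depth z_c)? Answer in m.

2.18 m

K_a = tan²(45° − 16.6°/2) = 0.5556; √K_a = 0.7454.
The active pressure is zero where K_a γ z = 2c√K_a, so z_c = 2c/(γ√K_a) = 2×15.5/(19.1×0.7454) = 2.177 m.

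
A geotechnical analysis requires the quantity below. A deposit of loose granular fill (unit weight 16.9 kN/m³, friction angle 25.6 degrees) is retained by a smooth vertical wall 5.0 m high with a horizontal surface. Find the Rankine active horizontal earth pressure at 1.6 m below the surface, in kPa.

K_a = (1 − sin φ)/(1 + sin φ) = 0.3966.
σ_h = K_a γ z = 0.3966 × 16.9 × 1.6 = 10.72 kPa.

10.7 kPa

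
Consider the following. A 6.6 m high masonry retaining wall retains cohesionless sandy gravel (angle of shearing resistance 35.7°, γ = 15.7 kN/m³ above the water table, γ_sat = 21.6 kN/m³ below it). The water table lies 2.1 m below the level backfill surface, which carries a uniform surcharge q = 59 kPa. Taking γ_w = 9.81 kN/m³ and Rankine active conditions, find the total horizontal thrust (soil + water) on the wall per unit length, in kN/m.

281 kN/m

K_a = tan²(45° − φ/2) = 0.2630.
γ' = 21.6 − 9.81 = 11.79 kN/m³. h₂ = H − d_w = 4.5 m.
σ'_h: at surface K_a·q = 15.52; at WT K_a(q+γd_w) = 24.19; at base K_a(q+γd_w+γ'h₂) = 38.14 kPa.
P₁ = ½(15.52+24.19)×2.1 = 41.69; P₂ = ½(24.19+38.14)×4.5 = 140.2; P_w = ½γ_w h₂² = 99.33.
Total = 41.69+140.2+99.33 = 281.3 kN/m.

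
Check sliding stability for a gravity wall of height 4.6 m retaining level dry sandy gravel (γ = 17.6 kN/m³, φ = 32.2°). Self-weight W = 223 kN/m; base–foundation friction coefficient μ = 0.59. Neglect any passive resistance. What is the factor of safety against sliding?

K_a = tan²(45° − 32.2°/2) = 0.3047.
P_a = ½K_aγH² = 0.5×0.3047×17.6×4.6² = 56.74 kN/m, acting at H/3 = 1.533 m above the base.
FS_sliding = μW / P_a = 0.59×223 / 56.74 = 2.319.

2.32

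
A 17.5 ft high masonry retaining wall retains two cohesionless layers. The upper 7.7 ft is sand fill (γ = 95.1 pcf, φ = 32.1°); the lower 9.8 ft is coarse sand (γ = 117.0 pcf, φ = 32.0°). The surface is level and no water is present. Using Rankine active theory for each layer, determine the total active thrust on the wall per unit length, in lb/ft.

4790 lb/ft

K_a1 = tan²(45°−32.1°/2) = 0.3060; K_a2 = tan²(45°−32.0°/2) = 0.3073.
Layer 1: σ at base = K_a1 γ₁ h₁ = 224.1 psf; P₁ = ½×224.1×7.7 = 862.7.
Layer 2: σ_v at top = γ₁h₁ = 732.3; σ_h top = K_a2×732.3 = 225.0; σ_h base = K_a2×(732.3+117.0×9.8) = 577.3.
P₂ = ½(225.0+577.3)×9.8 = 3931. Total P_a = 862.7+3931 = 4794 lb/ft.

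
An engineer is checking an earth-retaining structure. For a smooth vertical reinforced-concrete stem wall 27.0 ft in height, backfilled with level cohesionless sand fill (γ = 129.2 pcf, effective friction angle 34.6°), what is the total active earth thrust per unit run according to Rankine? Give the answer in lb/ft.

K_a = tan²(45° − φ/2) = 0.2756.
P_a = ½ K_a γ H² = 0.5 × 0.2756 × 129.2 × 27.0² = 12980 lb/ft.

13000 lb/ft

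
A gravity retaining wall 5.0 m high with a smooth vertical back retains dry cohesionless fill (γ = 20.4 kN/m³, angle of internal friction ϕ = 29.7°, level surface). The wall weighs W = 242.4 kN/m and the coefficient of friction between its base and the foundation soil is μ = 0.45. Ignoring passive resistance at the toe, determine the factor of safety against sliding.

1.27

K_a = tan²(45° − 29.7°/2) = 0.3374.
P_a = ½K_aγH² = 0.5×0.3374×20.4×5.0² = 86.03 kN/m, acting at H/3 = 1.667 m above the base.
FS_sliding = μW / P_a = 0.45×242.4 / 86.03 = 1.268.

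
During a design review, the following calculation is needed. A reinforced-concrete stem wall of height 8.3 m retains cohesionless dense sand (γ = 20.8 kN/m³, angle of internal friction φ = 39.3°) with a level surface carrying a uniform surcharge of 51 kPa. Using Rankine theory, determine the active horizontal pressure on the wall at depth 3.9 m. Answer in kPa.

29.7 kPa

K_a = (1 − sin φ)/(1 + sin φ) = 0.2245.
σ_v = γz + q = 20.8 × 3.9 + 51 = 132.1 kPa.
σ_h = K_a σ_v = 0.2245 × 132.1 = 29.65 kPa.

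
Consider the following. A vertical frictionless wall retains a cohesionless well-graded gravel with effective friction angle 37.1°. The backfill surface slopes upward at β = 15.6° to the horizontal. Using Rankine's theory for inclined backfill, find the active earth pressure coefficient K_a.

0.271

K_a = cos β · (cos β − √(cos²β − cos²φ)) / (cos β + √(cos²β − cos²φ)).
cos β = 0.9632, cos φ = 0.7976, √(cos²β − cos²φ) = 0.5399.
K_a = 0.9632 × (0.9632 − 0.5399)/(0.9632 + 0.5399) = 0.2712.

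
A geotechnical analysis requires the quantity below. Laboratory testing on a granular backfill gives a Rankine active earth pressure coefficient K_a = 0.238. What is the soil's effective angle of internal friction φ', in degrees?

K_a = tan²(45° − φ/2) ⇒ 45° − φ/2 = arctan(√0.238) = 26.01°.
φ = 2(45° − 26.01°) = 37.99°.

38.0°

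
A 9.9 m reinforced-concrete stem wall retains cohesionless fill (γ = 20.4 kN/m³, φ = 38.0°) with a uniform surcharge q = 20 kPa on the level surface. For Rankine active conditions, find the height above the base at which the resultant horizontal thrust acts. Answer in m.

3.57 m

K_a = 0.2379.
Triangular part P₁ = ½K_aγH² = 237.8 at H/3 = 3.300 m; rectangular part P₂ = K_a q H = 47.10 at H/2 = 4.950 m.
ȳ = (P₁·3.300 + P₂·4.950)/(P₁+P₂) = 3.573 m.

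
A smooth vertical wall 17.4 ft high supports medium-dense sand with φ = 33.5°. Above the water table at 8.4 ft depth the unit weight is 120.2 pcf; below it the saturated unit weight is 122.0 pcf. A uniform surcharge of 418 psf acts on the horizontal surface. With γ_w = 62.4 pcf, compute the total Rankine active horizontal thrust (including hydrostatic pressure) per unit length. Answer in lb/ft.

K_a = tan²(45° − φ/2) = 0.2887.
γ' = 122.0 − 62.4 = 59.60 pcf. h₂ = H − d_w = 9.0 ft.
σ'_h: at surface K_a·q = 120.7; at WT K_a(q+γd_w) = 412.2; at base K_a(q+γd_w+γ'h₂) = 567.1 psf.
P₁ = ½(120.7+412.2)×8.4 = 2238; P₂ = ½(412.2+567.1)×9.0 = 4407; P_w = ½γ_w h₂² = 2527.
Total = 2238+4407+2527 = 9172 lb/ft.

9170 lb/ft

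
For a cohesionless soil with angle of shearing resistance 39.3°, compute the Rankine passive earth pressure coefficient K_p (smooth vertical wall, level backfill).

K_p = (1 + sin φ)/(1 − sin φ) = tan²(45° + 39.3°/2) = 4.455.

4.46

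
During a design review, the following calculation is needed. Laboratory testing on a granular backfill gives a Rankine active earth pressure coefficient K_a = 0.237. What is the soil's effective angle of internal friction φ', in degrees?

38.1°

K_a = tan²(45° − φ/2) ⇒ 45° − φ/2 = arctan(√0.237) = 25.96°.
φ = 2(45° − 25.96°) = 38.08°.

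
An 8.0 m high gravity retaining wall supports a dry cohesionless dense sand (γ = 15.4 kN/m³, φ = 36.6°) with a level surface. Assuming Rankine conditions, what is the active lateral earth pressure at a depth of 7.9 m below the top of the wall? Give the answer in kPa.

30.8 kPa

K_a = (1 − sin φ)/(1 + sin φ) = 0.2530.
σ_h = K_a γ z = 0.2530 × 15.4 × 7.9 = 30.77 kPa.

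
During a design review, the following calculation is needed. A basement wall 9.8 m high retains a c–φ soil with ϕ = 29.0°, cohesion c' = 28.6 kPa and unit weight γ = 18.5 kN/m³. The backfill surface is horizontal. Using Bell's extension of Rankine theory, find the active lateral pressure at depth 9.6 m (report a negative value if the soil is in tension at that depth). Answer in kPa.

K_a = (1 − sin φ)/(1 + sin φ) = 0.3470.
σ_a = K_a γ z − 2c√K_a = 0.3470×18.5×9.6 − 2×28.6×0.5890 = 27.93 kPa.

27.9 kPa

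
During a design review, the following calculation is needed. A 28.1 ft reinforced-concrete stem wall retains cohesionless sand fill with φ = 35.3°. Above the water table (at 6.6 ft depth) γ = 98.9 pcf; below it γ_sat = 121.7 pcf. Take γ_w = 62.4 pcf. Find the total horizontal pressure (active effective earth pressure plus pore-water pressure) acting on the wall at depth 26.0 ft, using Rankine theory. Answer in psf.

1690 psf

K_a = (1 − sin φ)/(1 + sin φ) = 0.2675.
γ' = 121.7 − 62.4 = 59.30 pcf.
Effective vertical stress at 26.0 ft: σ'_v = 98.9×6.6 + 59.30×19.4 = 1803 psf.
σ'_h = K_a σ'_v = 0.2675 × 1803 = 482.4 psf; u = γ_w × 19.4 = 1211 psf.
Total σ_h = 482.4 + 1211 = 1693 psf.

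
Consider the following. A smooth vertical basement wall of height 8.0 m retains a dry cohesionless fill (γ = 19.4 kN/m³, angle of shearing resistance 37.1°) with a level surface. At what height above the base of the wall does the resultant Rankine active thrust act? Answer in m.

K_a = 0.2475.
The pressure distribution is triangular, so the resultant acts at H/3 above the base = 8.0/3 = 2.667 m.

2.67 m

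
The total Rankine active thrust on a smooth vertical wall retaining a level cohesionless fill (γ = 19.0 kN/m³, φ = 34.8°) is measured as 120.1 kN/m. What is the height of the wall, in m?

K_a = 0.2733. P_a = ½ K_a γ H² ⇒ H = √(2P_a/(K_a γ)).
H = √(2×120.1/(0.2733×19.0)) = 6.801 m.

6.80 m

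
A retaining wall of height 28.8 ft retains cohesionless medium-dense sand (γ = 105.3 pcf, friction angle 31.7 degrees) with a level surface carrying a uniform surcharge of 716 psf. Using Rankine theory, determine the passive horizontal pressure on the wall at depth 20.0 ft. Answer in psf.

K_p = (1 + sin φ)/(1 − sin φ) = 3.215.
σ_v = γz + q = 105.3 × 20.0 + 716 = 2822 psf.
σ_h = K_p σ_v = 3.215 × 2822 = 9072 psf.

9070 psf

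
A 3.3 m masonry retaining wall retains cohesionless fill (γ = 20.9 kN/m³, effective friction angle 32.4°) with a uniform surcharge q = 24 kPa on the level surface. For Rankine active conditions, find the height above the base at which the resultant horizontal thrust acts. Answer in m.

1.33 m

K_a = 0.3022.
Triangular part P₁ = ½K_aγH² = 34.39 at H/3 = 1.100 m; rectangular part P₂ = K_a q H = 23.94 at H/2 = 1.650 m.
ȳ = (P₁·1.100 + P₂·1.650)/(P₁+P₂) = 1.326 m.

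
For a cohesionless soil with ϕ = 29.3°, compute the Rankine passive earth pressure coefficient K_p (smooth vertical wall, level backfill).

K_p = (1 + sin φ)/(1 − sin φ) = tan²(45° + 29.3°/2) = 2.917.

2.92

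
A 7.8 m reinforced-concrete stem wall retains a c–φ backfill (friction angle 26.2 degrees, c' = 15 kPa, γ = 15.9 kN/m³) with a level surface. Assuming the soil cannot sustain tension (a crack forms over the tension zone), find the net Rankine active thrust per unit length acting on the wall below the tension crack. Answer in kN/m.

K_a = 0.3874; √K_a = 0.6224.
Tension-crack depth z_c = 2c/(γ√K_a) = 2×15/(15.9×0.6224) = 3.031 m.
σ_a at base = K_a γ H − 2c√K_a = 0.3874×15.9×7.8 − 2×15×0.6224 = 29.38 kPa.
P_a = ½ × 29.38 × (H − z_c) = 0.5×29.38×4.769 = 70.04 kN/m.

70.0 kN/m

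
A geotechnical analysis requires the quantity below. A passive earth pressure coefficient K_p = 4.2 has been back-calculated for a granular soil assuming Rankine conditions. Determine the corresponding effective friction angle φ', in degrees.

38.0°

K_p = (1+sin φ)/(1−sin φ) ⇒ sin φ = (K_p − 1)/(K_p + 1) = 0.6154.
φ = arcsin(0.6154) = 37.98°.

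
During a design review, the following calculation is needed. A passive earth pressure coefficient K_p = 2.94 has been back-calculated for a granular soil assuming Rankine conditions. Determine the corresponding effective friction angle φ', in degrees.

K_p = (1+sin φ)/(1−sin φ) ⇒ sin φ = (K_p − 1)/(K_p + 1) = 0.4924.
φ = arcsin(0.4924) = 29.50°.

29.5°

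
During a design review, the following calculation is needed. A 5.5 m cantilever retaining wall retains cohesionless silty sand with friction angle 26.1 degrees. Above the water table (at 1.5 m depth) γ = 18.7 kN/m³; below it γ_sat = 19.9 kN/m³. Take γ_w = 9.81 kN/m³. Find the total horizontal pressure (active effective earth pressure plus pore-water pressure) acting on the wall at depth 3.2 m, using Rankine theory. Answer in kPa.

K_a = (1 − sin φ)/(1 + sin φ) = 0.3889.
γ' = 19.9 − 9.81 = 10.09 kN/m³.
Effective vertical stress at 3.2 m: σ'_v = 18.7×1.5 + 10.09×1.70 = 45.20 kPa.
σ'_h = K_a σ'_v = 0.3889 × 45.20 = 17.58 kPa; u = γ_w × 1.70 = 16.68 kPa.
Total σ_h = 17.58 + 16.68 = 34.26 kPa.

34.3 kPa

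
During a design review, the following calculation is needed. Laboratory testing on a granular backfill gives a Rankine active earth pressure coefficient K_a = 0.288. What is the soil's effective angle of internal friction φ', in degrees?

K_a = tan²(45° − φ/2) ⇒ 45° − φ/2 = arctan(√0.288) = 28.22°.
φ = 2(45° − 28.22°) = 33.56°.

33.6°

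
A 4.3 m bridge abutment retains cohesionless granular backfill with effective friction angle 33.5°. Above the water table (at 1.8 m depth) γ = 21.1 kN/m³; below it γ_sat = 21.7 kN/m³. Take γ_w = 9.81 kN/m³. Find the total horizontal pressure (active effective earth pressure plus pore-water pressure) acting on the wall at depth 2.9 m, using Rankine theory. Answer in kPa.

25.5 kPa

K_a = (1 − sin φ)/(1 + sin φ) = 0.2887.
γ' = 21.7 − 9.81 = 11.89 kN/m³.
Effective vertical stress at 2.9 m: σ'_v = 21.1×1.8 + 11.89×1.10 = 51.06 kPa.
σ'_h = K_a σ'_v = 0.2887 × 51.06 = 14.74 kPa; u = γ_w × 1.10 = 10.79 kPa.
Total σ_h = 14.74 + 10.79 = 25.53 kPa.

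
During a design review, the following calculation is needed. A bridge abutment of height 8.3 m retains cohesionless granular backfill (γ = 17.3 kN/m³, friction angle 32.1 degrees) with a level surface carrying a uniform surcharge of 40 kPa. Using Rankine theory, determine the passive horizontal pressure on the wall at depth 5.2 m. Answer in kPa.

425 kPa

K_p = (1 + sin φ)/(1 − sin φ) = 3.268.
σ_v = γz + q = 17.3 × 5.2 + 40 = 130.0 kPa.
σ_h = K_p σ_v = 3.268 × 130.0 = 424.7 kPa.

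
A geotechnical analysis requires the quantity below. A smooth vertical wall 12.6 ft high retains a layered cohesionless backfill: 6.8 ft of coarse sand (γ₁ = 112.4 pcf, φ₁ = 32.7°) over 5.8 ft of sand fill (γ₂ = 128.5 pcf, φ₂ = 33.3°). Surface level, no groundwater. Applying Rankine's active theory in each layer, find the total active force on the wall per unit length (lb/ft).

K_a1 = tan²(45°−32.7°/2) = 0.2985; K_a2 = tan²(45°−33.3°/2) = 0.2911.
Layer 1: σ at base = K_a1 γ₁ h₁ = 228.1 psf; P₁ = ½×228.1×6.8 = 775.7.
Layer 2: σ_v at top = γ₁h₁ = 764.3; σ_h top = K_a2×764.3 = 222.5; σ_h base = K_a2×(764.3+128.5×5.8) = 439.5.
P₂ = ½(222.5+439.5)×5.8 = 1920. Total P_a = 775.7+1920 = 2696 lb/ft.

2700 lb/ft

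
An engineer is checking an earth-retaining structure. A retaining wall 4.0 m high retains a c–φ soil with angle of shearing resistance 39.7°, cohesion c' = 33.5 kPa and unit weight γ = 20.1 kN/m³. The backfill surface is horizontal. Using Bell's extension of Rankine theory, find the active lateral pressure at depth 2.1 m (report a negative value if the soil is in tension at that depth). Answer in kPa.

-22.2 kPa

K_a = (1 − sin φ)/(1 + sin φ) = 0.2204.
σ_a = K_a γ z − 2c√K_a = 0.2204×20.1×2.1 − 2×33.5×0.4695 = -22.15 kPa.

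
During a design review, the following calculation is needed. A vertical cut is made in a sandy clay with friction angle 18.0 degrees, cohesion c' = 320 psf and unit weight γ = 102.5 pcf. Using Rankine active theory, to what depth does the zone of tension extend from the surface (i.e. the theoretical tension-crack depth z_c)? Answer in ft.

8.59 ft

K_a = tan²(45° − 18.0°/2) = 0.5279; √K_a = 0.7265.
The active pressure is zero where K_a γ z = 2c√K_a, so z_c = 2c/(γ√K_a) = 2×320/(102.5×0.7265) = 8.594 ft.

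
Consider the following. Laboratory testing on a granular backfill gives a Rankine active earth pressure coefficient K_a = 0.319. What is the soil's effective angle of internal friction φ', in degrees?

31.1°

K_a = tan²(45° − φ/2) ⇒ 45° − φ/2 = arctan(√0.319) = 29.46°.
φ = 2(45° − 29.46°) = 31.08°.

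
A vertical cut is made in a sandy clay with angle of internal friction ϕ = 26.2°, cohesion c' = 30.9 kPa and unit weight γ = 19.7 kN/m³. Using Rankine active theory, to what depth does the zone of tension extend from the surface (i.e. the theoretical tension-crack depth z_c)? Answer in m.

K_a = tan²(45° − 26.2°/2) = 0.3874; √K_a = 0.6224.
The active pressure is zero where K_a γ z = 2c√K_a, so z_c = 2c/(γ√K_a) = 2×30.9/(19.7×0.6224) = 5.040 m.

5.04 m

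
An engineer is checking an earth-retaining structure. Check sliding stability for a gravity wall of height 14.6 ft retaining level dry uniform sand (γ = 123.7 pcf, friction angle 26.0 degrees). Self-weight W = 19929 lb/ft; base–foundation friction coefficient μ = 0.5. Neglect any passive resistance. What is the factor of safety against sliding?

1.94

K_a = tan²(45° − 26.0°/2) = 0.3905.
P_a = ½K_aγH² = 0.5×0.3905×123.7×14.6² = 5148 lb/ft, acting at H/3 = 4.867 ft above the base.
FS_sliding = μW / P_a = 0.5×19929 / 5148 = 1.936.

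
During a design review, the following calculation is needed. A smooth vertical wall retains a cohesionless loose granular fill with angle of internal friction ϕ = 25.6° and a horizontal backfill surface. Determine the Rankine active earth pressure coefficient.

K_a = tan²(45° − φ/2) = tan²(32.20°) = 0.3966.

0.397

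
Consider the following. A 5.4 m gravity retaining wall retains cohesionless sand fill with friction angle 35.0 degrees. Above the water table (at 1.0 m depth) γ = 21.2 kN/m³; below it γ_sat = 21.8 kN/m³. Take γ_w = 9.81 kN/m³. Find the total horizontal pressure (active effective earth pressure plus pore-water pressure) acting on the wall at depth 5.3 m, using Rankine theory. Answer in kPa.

61.9 kPa

K_a = (1 − sin φ)/(1 + sin φ) = 0.2710.
γ' = 21.8 − 9.81 = 11.99 kN/m³.
Effective vertical stress at 5.3 m: σ'_v = 21.2×1.0 + 11.99×4.30 = 72.76 kPa.
σ'_h = K_a σ'_v = 0.2710 × 72.76 = 19.72 kPa; u = γ_w × 4.30 = 42.18 kPa.
Total σ_h = 19.72 + 42.18 = 61.90 kPa.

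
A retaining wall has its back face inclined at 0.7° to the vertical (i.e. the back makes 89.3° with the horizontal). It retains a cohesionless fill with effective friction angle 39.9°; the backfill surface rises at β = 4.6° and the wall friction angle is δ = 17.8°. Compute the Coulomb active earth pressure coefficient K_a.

0.214

K_a = sin²(α+φ) / [sin²α · sin(α−δ) · (1 + √{sin(φ+δ)sin(φ−β) / (sin(α−δ)sin(α+β))})²].
With α = 89.3°, φ = 39.9°, δ = 17.8°, β = 4.6°: K_a = 0.2145.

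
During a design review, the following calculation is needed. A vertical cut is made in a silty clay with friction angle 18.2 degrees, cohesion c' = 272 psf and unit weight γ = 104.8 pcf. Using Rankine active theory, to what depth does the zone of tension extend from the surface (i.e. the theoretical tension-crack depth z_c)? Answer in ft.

7.17 ft

K_a = tan²(45° − 18.2°/2) = 0.5240; √K_a = 0.7239.
The active pressure is zero where K_a γ z = 2c√K_a, so z_c = 2c/(γ√K_a) = 2×272/(104.8×0.7239) = 7.171 ft.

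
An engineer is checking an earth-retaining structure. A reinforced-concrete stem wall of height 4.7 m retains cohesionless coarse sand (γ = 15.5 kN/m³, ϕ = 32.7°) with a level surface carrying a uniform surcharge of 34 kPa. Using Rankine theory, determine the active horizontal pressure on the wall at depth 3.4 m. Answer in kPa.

25.9 kPa

K_a = (1 − sin φ)/(1 + sin φ) = 0.2985.
σ_v = γz + q = 15.5 × 3.4 + 34 = 86.70 kPa.
σ_h = K_a σ_v = 0.2985 × 86.70 = 25.88 kPa.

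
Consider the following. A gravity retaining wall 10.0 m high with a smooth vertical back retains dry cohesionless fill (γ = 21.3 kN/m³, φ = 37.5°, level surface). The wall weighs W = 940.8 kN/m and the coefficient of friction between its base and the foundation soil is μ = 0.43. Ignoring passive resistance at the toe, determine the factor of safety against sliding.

K_a = tan²(45° − 37.5°/2) = 0.2432.
P_a = ½K_aγH² = 0.5×0.2432×21.3×10.0² = 259.0 kN/m, acting at H/3 = 3.333 m above the base.
FS_sliding = μW / P_a = 0.43×940.8 / 259.0 = 1.562.

1.56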